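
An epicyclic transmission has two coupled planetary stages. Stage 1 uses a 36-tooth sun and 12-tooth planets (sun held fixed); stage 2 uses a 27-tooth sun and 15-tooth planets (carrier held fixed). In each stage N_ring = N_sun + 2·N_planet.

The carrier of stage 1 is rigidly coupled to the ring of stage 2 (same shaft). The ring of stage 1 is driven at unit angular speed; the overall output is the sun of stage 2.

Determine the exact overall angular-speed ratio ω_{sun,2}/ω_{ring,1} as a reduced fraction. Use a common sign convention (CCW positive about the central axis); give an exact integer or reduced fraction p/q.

-95/72

Stage 1: N_ring = 36 + 2·12 = 60
Stage 1: 36(ω_s−ω_c) = −60(ω_r−ω_c),  ω_s=0, ω_r=1
Stage 1: 36(0−ω_c) = −60(1−ω_c)  ⇒  96ω_c = 60  ⇒  ω_c = 5/8
  ⇒ ω_c¹/ω_r¹ = 5/8
Stage 2: N_ring = 27 + 2·15 = 57
Stage 2: 27(ω_s−ω_c) = −57(ω_r−ω_c),  ω_c=0, ω_r=1
Stage 2: ω_s = 0 − (57/27)(1−0) = -19/9
  ⇒ ω_s²/ω_r² = -19/9
Coupling ω_r² = ω_c¹ ⇒ overall = 5/8 × -19/9 = -95/72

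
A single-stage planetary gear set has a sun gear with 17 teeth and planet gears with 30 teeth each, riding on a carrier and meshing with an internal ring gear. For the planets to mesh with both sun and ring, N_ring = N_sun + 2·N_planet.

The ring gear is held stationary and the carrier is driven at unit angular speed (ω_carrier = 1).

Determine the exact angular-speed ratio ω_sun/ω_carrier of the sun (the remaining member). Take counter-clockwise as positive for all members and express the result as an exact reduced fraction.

94/17

N_ring = 17 + 2·30 = 77
17(ω_s−ω_c) = −77(ω_r−ω_c),  ω_r=0, ω_c=1
ω_s = 1 − (77/17)(0−1) = 94/17
ω_s/ω_c = 94/17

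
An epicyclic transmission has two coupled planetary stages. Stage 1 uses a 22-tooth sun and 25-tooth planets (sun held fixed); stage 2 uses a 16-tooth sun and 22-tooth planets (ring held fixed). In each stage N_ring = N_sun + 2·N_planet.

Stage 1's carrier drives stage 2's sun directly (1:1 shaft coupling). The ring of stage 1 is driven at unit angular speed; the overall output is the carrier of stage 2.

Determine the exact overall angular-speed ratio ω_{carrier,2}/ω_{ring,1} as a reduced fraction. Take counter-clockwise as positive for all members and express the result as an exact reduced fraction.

Stage 1: N_ring = 22 + 2·25 = 72
Stage 1: 22(ω_s−ω_c) = −72(ω_r−ω_c),  ω_s=0, ω_r=1
Stage 1: 22(0−ω_c) = −72(1−ω_c)  ⇒  94ω_c = 72  ⇒  ω_c = 36/47
  ⇒ ω_c¹/ω_r¹ = 36/47
Stage 2: N_ring = 16 + 2·22 = 60
Stage 2: 16(ω_s−ω_c) = −60(ω_r−ω_c),  ω_r=0, ω_s=1
Stage 2: 16(1−ω_c) = −60(0−ω_c)  ⇒  76ω_c = 16  ⇒  ω_c = 4/19
  ⇒ ω_c²/ω_s² = 4/19
Coupling ω_s² = ω_c¹ ⇒ overall = 36/47 × 4/19 = 144/893

144/893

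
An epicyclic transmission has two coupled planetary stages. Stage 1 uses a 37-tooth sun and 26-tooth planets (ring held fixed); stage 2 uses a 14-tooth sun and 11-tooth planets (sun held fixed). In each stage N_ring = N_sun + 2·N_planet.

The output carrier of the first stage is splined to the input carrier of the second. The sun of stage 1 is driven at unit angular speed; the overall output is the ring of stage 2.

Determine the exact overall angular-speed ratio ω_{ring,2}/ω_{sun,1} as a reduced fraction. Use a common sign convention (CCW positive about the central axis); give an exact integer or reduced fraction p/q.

925/2268

Stage 1: N_ring = 37 + 2·26 = 89
Stage 1: 37(ω_s−ω_c) = −89(ω_r−ω_c),  ω_r=0, ω_s=1
Stage 1: 37(1−ω_c) = −89(0−ω_c)  ⇒  126ω_c = 37  ⇒  ω_c = 37/126
  ⇒ ω_c¹/ω_s¹ = 37/126
Stage 2: N_ring = 14 + 2·11 = 36
Stage 2: 14(ω_s−ω_c) = −36(ω_r−ω_c),  ω_s=0, ω_c=1
Stage 2: ω_r = 1 − (14/36)(0−1) = 25/18
  ⇒ ω_r²/ω_c² = 25/18
Coupling ω_c² = ω_c¹ ⇒ overall = 37/126 × 25/18 = 925/2268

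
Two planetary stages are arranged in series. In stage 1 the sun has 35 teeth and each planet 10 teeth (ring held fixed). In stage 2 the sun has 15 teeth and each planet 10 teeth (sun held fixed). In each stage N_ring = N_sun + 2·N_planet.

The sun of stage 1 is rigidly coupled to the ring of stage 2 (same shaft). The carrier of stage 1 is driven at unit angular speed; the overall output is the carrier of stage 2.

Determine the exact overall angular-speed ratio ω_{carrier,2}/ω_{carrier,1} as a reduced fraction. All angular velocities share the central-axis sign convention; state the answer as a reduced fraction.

9/5

Stage 1: N_ring = 35 + 2·10 = 55
Stage 1: 35(ω_s−ω_c) = −55(ω_r−ω_c),  ω_r=0, ω_c=1
Stage 1: ω_s = 1 − (55/35)(0−1) = 18/7
  ⇒ ω_s¹/ω_c¹ = 18/7
Stage 2: N_ring = 15 + 2·10 = 35
Stage 2: 15(ω_s−ω_c) = −35(ω_r−ω_c),  ω_s=0, ω_r=1
Stage 2: 15(0−ω_c) = −35(1−ω_c)  ⇒  50ω_c = 35  ⇒  ω_c = 7/10
  ⇒ ω_c²/ω_r² = 7/10
Coupling ω_r² = ω_s¹ ⇒ overall = 18/7 × 7/10 = 9/5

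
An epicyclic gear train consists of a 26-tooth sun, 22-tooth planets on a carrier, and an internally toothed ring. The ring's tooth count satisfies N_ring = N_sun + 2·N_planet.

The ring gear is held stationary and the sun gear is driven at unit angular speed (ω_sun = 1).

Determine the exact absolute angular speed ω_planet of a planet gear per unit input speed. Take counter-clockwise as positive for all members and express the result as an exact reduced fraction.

N_ring = 26 + 2·22 = 70
26(ω_s−ω_c) = −70(ω_r−ω_c),  ω_r=0, ω_s=1
26(1−ω_c) = −70(0−ω_c)  ⇒  96ω_c = 26  ⇒  ω_c = 13/48
sun–planet: 26·(1−13/48) = −22·(ω_p−ω_c)  ⇒  ω_p−ω_c = −(26/22)·(35/48) = -455/528
ω_p = 13/48 − 455/528 = -13/22

-13/22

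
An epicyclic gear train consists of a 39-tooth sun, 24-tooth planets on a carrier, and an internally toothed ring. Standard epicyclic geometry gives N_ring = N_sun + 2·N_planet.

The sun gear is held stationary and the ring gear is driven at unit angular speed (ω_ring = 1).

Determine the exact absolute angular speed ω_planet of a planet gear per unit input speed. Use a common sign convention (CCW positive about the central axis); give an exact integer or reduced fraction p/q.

N_ring = 39 + 2·24 = 87
39(ω_s−ω_c) = −87(ω_r−ω_c),  ω_s=0, ω_r=1
39(0−ω_c) = −87(1−ω_c)  ⇒  126ω_c = 87  ⇒  ω_c = 29/42
sun–planet: 39·(0−29/42) = −24·(ω_p−ω_c)  ⇒  ω_p−ω_c = −(39/24)·(-29/42) = 377/336
ω_p = 29/42 + 377/336 = 29/16

29/16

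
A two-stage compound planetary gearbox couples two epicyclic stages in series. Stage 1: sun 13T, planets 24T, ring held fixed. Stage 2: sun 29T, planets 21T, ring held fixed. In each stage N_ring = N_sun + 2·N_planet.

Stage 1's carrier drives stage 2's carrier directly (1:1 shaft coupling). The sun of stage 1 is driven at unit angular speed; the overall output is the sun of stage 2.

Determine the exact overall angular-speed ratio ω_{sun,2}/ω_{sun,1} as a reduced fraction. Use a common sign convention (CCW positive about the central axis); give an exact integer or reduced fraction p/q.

650/1073

Stage 1: N_ring = 13 + 2·24 = 61
Stage 1: 13(ω_s−ω_c) = −61(ω_r−ω_c),  ω_r=0, ω_s=1
Stage 1: 13(1−ω_c) = −61(0−ω_c)  ⇒  74ω_c = 13  ⇒  ω_c = 13/74
  ⇒ ω_c¹/ω_s¹ = 13/74
Stage 2: N_ring = 29 + 2·21 = 71
Stage 2: 29(ω_s−ω_c) = −71(ω_r−ω_c),  ω_r=0, ω_c=1
Stage 2: ω_s = 1 − (71/29)(0−1) = 100/29
  ⇒ ω_s²/ω_c² = 100/29
Coupling ω_c² = ω_c¹ ⇒ overall = 13/74 × 100/29 = 650/1073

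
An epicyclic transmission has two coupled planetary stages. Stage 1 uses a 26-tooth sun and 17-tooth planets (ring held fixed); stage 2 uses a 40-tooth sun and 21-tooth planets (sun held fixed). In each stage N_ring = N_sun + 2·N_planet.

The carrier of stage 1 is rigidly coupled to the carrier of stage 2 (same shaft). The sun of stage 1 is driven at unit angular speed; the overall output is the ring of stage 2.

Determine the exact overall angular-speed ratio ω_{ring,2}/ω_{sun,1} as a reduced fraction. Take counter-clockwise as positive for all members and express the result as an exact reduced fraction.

Stage 1: N_ring = 26 + 2·17 = 60
Stage 1: 26(ω_s−ω_c) = −60(ω_r−ω_c),  ω_r=0, ω_s=1
Stage 1: 26(1−ω_c) = −60(0−ω_c)  ⇒  86ω_c = 26  ⇒  ω_c = 13/43
  ⇒ ω_c¹/ω_s¹ = 13/43
Stage 2: N_ring = 40 + 2·21 = 82
Stage 2: 40(ω_s−ω_c) = −82(ω_r−ω_c),  ω_s=0, ω_c=1
Stage 2: ω_r = 1 − (40/82)(0−1) = 61/41
  ⇒ ω_r²/ω_c² = 61/41
Coupling ω_c² = ω_c¹ ⇒ overall = 13/43 × 61/41 = 793/1763

793/1763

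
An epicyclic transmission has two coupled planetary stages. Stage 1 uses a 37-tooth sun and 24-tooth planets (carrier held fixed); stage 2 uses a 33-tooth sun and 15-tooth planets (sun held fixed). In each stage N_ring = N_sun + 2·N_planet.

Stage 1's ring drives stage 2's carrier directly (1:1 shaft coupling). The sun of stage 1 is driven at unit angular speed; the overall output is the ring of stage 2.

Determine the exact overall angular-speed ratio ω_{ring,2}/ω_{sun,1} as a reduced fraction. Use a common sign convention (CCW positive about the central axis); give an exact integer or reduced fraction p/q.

Stage 1: N_ring = 37 + 2·24 = 85
Stage 1: 37(ω_s−ω_c) = −85(ω_r−ω_c),  ω_c=0, ω_s=1
Stage 1: ω_r = 0 − (37/85)(1−0) = -37/85
  ⇒ ω_r¹/ω_s¹ = -37/85
Stage 2: N_ring = 33 + 2·15 = 63
Stage 2: 33(ω_s−ω_c) = −63(ω_r−ω_c),  ω_s=0, ω_c=1
Stage 2: ω_r = 1 − (33/63)(0−1) = 32/21
  ⇒ ω_r²/ω_c² = 32/21
Coupling ω_c² = ω_r¹ ⇒ overall = -37/85 × 32/21 = -1184/1785

-1184/1785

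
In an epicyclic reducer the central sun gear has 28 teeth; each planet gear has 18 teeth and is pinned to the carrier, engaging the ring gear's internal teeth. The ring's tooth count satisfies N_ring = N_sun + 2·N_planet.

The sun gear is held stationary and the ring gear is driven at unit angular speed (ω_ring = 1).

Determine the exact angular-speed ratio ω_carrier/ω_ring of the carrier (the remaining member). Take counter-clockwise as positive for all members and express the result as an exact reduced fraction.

16/23

N_ring = 28 + 2·18 = 64
28(ω_s−ω_c) = −64(ω_r−ω_c),  ω_s=0, ω_r=1
28(0−ω_c) = −64(1−ω_c)  ⇒  92ω_c = 64  ⇒  ω_c = 16/23
ω_c/ω_r = 16/23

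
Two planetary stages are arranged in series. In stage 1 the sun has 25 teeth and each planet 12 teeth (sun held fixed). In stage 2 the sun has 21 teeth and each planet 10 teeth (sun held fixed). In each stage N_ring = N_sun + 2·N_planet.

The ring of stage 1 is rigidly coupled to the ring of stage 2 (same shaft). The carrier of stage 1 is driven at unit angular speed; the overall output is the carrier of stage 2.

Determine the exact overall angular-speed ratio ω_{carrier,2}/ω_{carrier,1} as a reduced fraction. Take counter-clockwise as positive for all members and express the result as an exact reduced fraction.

Stage 1: N_ring = 25 + 2·12 = 49
Stage 1: 25(ω_s−ω_c) = −49(ω_r−ω_c),  ω_s=0, ω_c=1
Stage 1: ω_r = 1 − (25/49)(0−1) = 74/49
  ⇒ ω_r¹/ω_c¹ = 74/49
Stage 2: N_ring = 21 + 2·10 = 41
Stage 2: 21(ω_s−ω_c) = −41(ω_r−ω_c),  ω_s=0, ω_r=1
Stage 2: 21(0−ω_c) = −41(1−ω_c)  ⇒  62ω_c = 41  ⇒  ω_c = 41/62
  ⇒ ω_c²/ω_r² = 41/62
Coupling ω_r² = ω_r¹ ⇒ overall = 74/49 × 41/62 = 1517/1519

1517/1519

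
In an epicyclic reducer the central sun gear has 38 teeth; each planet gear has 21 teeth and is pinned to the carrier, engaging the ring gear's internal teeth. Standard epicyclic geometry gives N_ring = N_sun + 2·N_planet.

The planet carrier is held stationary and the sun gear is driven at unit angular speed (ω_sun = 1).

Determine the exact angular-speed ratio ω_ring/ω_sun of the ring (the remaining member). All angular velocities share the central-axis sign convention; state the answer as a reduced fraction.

-19/40

N_ring = 38 + 2·21 = 80
38(ω_s−ω_c) = −80(ω_r−ω_c),  ω_c=0, ω_s=1
ω_r = 0 − (38/80)(1−0) = -19/40
ω_r/ω_s = -19/40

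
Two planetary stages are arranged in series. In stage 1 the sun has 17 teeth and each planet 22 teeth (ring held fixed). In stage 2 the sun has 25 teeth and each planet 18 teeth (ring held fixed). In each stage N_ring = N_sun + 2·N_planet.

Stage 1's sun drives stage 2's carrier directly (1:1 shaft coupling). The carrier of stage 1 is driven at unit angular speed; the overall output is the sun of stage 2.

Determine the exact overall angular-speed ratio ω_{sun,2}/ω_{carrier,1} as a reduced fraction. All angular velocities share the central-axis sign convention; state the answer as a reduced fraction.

6708/425

Stage 1: N_ring = 17 + 2·22 = 61
Stage 1: 17(ω_s−ω_c) = −61(ω_r−ω_c),  ω_r=0, ω_c=1
Stage 1: ω_s = 1 − (61/17)(0−1) = 78/17
  ⇒ ω_s¹/ω_c¹ = 78/17
Stage 2: N_ring = 25 + 2·18 = 61
Stage 2: 25(ω_s−ω_c) = −61(ω_r−ω_c),  ω_r=0, ω_c=1
Stage 2: ω_s = 1 − (61/25)(0−1) = 86/25
  ⇒ ω_s²/ω_c² = 86/25
Coupling ω_c² = ω_s¹ ⇒ overall = 78/17 × 86/25 = 6708/425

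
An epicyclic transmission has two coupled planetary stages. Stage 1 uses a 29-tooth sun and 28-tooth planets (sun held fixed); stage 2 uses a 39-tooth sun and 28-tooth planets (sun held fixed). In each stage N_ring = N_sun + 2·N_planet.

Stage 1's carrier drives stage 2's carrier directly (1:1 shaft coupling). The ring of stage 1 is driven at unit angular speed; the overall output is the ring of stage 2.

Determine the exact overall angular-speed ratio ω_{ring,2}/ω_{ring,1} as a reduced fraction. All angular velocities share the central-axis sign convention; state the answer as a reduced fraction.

1139/1083

Stage 1: N_ring = 29 + 2·28 = 85
Stage 1: 29(ω_s−ω_c) = −85(ω_r−ω_c),  ω_s=0, ω_r=1
Stage 1: 29(0−ω_c) = −85(1−ω_c)  ⇒  114ω_c = 85  ⇒  ω_c = 85/114
  ⇒ ω_c¹/ω_r¹ = 85/114
Stage 2: N_ring = 39 + 2·28 = 95
Stage 2: 39(ω_s−ω_c) = −95(ω_r−ω_c),  ω_s=0, ω_c=1
Stage 2: ω_r = 1 − (39/95)(0−1) = 134/95
  ⇒ ω_r²/ω_c² = 134/95
Coupling ω_c² = ω_c¹ ⇒ overall = 85/114 × 134/95 = 1139/1083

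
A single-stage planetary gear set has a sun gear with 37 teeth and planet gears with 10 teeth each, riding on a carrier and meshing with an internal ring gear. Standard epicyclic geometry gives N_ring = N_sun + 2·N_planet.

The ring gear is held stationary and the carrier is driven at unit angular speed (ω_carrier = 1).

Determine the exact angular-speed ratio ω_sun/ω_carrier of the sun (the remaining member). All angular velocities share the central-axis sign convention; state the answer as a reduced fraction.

94/37

N_ring = 37 + 2·10 = 57
37(ω_s−ω_c) = −57(ω_r−ω_c),  ω_r=0, ω_c=1
ω_s = 1 − (57/37)(0−1) = 94/37
ω_s/ω_c = 94/37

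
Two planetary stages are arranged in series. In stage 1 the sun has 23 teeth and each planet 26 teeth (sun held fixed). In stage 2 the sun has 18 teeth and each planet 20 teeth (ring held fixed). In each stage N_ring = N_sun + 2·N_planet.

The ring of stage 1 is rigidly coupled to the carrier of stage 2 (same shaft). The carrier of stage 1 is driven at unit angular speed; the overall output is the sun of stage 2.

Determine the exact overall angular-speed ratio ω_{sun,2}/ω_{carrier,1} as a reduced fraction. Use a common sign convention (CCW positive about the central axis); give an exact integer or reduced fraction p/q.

3724/675

Stage 1: N_ring = 23 + 2·26 = 75
Stage 1: 23(ω_s−ω_c) = −75(ω_r−ω_c),  ω_s=0, ω_c=1
Stage 1: ω_r = 1 − (23/75)(0−1) = 98/75
  ⇒ ω_r¹/ω_c¹ = 98/75
Stage 2: N_ring = 18 + 2·20 = 58
Stage 2: 18(ω_s−ω_c) = −58(ω_r−ω_c),  ω_r=0, ω_c=1
Stage 2: ω_s = 1 − (58/18)(0−1) = 38/9
  ⇒ ω_s²/ω_c² = 38/9
Coupling ω_c² = ω_r¹ ⇒ overall = 98/75 × 38/9 = 3724/675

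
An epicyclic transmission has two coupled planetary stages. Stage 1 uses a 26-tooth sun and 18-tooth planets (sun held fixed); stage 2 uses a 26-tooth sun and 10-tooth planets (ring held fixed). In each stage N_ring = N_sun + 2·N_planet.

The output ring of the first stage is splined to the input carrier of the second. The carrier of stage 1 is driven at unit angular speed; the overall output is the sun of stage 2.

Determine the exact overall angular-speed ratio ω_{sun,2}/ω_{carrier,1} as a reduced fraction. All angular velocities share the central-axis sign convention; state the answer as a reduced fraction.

Stage 1: N_ring = 26 + 2·18 = 62
Stage 1: 26(ω_s−ω_c) = −62(ω_r−ω_c),  ω_s=0, ω_c=1
Stage 1: ω_r = 1 − (26/62)(0−1) = 44/31
  ⇒ ω_r¹/ω_c¹ = 44/31
Stage 2: N_ring = 26 + 2·10 = 46
Stage 2: 26(ω_s−ω_c) = −46(ω_r−ω_c),  ω_r=0, ω_c=1
Stage 2: ω_s = 1 − (46/26)(0−1) = 36/13
  ⇒ ω_s²/ω_c² = 36/13
Coupling ω_c² = ω_r¹ ⇒ overall = 44/31 × 36/13 = 1584/403

1584/403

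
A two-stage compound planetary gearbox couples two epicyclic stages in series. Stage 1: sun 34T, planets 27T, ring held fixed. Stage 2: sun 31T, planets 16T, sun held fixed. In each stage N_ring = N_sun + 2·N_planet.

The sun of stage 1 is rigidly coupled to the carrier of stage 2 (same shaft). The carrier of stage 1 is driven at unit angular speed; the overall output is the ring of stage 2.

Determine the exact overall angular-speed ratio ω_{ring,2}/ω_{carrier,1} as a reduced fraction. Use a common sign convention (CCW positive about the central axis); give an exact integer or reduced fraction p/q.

5734/1071

Stage 1: N_ring = 34 + 2·27 = 88
Stage 1: 34(ω_s−ω_c) = −88(ω_r−ω_c),  ω_r=0, ω_c=1
Stage 1: ω_s = 1 − (88/34)(0−1) = 61/17
  ⇒ ω_s¹/ω_c¹ = 61/17
Stage 2: N_ring = 31 + 2·16 = 63
Stage 2: 31(ω_s−ω_c) = −63(ω_r−ω_c),  ω_s=0, ω_c=1
Stage 2: ω_r = 1 − (31/63)(0−1) = 94/63
  ⇒ ω_r²/ω_c² = 94/63
Coupling ω_c² = ω_s¹ ⇒ overall = 61/17 × 94/63 = 5734/1071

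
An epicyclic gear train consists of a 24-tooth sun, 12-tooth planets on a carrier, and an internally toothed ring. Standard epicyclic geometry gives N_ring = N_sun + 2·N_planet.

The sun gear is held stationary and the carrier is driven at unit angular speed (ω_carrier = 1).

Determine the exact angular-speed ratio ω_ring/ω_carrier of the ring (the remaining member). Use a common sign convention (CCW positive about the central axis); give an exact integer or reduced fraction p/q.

3/2

N_ring = 24 + 2·12 = 48
24(ω_s−ω_c) = −48(ω_r−ω_c),  ω_s=0, ω_c=1
ω_r = 1 − (24/48)(0−1) = 3/2
ω_r/ω_c = 3/2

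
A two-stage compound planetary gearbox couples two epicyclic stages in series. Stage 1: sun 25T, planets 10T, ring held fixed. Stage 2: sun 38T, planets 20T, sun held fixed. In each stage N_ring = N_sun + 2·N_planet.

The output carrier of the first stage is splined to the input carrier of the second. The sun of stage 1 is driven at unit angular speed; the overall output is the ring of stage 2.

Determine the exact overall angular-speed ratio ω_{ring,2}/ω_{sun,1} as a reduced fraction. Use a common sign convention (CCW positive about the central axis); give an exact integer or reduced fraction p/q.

145/273

Stage 1: N_ring = 25 + 2·10 = 45
Stage 1: 25(ω_s−ω_c) = −45(ω_r−ω_c),  ω_r=0, ω_s=1
Stage 1: 25(1−ω_c) = −45(0−ω_c)  ⇒  70ω_c = 25  ⇒  ω_c = 5/14
  ⇒ ω_c¹/ω_s¹ = 5/14
Stage 2: N_ring = 38 + 2·20 = 78
Stage 2: 38(ω_s−ω_c) = −78(ω_r−ω_c),  ω_s=0, ω_c=1
Stage 2: ω_r = 1 − (38/78)(0−1) = 58/39
  ⇒ ω_r²/ω_c² = 58/39
Coupling ω_c² = ω_c¹ ⇒ overall = 5/14 × 58/39 = 145/273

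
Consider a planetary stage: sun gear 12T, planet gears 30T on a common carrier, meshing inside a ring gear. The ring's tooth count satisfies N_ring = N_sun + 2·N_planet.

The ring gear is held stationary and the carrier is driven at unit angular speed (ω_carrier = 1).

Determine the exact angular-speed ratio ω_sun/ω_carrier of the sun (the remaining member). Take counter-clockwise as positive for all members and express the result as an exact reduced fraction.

7

N_ring = 12 + 2·30 = 72
12(ω_s−ω_c) = −72(ω_r−ω_c),  ω_r=0, ω_c=1
ω_s = 1 − (72/12)(0−1) = 7
ω_s/ω_c = 7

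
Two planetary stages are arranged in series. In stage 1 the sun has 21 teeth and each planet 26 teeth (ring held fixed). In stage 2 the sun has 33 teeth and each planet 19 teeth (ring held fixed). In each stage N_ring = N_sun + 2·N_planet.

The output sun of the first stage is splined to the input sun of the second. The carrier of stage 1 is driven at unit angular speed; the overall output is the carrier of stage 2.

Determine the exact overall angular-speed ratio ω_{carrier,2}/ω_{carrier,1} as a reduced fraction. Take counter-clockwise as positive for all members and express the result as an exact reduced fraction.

Stage 1: N_ring = 21 + 2·26 = 73
Stage 1: 21(ω_s−ω_c) = −73(ω_r−ω_c),  ω_r=0, ω_c=1
Stage 1: ω_s = 1 − (73/21)(0−1) = 94/21
  ⇒ ω_s¹/ω_c¹ = 94/21
Stage 2: N_ring = 33 + 2·19 = 71
Stage 2: 33(ω_s−ω_c) = −71(ω_r−ω_c),  ω_r=0, ω_s=1
Stage 2: 33(1−ω_c) = −71(0−ω_c)  ⇒  104ω_c = 33  ⇒  ω_c = 33/104
  ⇒ ω_c²/ω_s² = 33/104
Coupling ω_s² = ω_s¹ ⇒ overall = 94/21 × 33/104 = 517/364

517/364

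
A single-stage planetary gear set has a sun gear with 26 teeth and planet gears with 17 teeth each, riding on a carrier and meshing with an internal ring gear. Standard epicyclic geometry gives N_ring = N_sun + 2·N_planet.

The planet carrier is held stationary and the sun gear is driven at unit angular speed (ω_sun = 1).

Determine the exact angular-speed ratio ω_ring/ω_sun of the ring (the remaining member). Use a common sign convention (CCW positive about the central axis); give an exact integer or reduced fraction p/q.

-13/30

N_ring = 26 + 2·17 = 60
26(ω_s−ω_c) = −60(ω_r−ω_c),  ω_c=0, ω_s=1
ω_r = 0 − (26/60)(1−0) = -13/30
ω_r/ω_s = -13/30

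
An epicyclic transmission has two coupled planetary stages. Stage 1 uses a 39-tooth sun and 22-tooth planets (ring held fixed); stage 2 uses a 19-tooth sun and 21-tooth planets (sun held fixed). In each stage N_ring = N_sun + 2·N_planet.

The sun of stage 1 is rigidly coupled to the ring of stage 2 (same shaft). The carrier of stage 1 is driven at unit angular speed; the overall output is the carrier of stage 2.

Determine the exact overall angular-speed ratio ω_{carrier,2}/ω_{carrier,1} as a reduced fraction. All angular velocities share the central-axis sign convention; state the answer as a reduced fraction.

3721/1560

Stage 1: N_ring = 39 + 2·22 = 83
Stage 1: 39(ω_s−ω_c) = −83(ω_r−ω_c),  ω_r=0, ω_c=1
Stage 1: ω_s = 1 − (83/39)(0−1) = 122/39
  ⇒ ω_s¹/ω_c¹ = 122/39
Stage 2: N_ring = 19 + 2·21 = 61
Stage 2: 19(ω_s−ω_c) = −61(ω_r−ω_c),  ω_s=0, ω_r=1
Stage 2: 19(0−ω_c) = −61(1−ω_c)  ⇒  80ω_c = 61  ⇒  ω_c = 61/80
  ⇒ ω_c²/ω_r² = 61/80
Coupling ω_r² = ω_s¹ ⇒ overall = 122/39 × 61/80 = 3721/1560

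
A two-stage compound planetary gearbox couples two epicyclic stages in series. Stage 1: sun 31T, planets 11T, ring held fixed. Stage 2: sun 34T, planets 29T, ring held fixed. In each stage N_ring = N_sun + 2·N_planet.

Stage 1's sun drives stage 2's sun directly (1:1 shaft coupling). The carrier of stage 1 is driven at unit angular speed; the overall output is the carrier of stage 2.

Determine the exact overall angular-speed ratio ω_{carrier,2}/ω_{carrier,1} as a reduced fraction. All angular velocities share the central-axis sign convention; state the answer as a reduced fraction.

68/93

Stage 1: N_ring = 31 + 2·11 = 53
Stage 1: 31(ω_s−ω_c) = −53(ω_r−ω_c),  ω_r=0, ω_c=1
Stage 1: ω_s = 1 − (53/31)(0−1) = 84/31
  ⇒ ω_s¹/ω_c¹ = 84/31
Stage 2: N_ring = 34 + 2·29 = 92
Stage 2: 34(ω_s−ω_c) = −92(ω_r−ω_c),  ω_r=0, ω_s=1
Stage 2: 34(1−ω_c) = −92(0−ω_c)  ⇒  126ω_c = 34  ⇒  ω_c = 17/63
  ⇒ ω_c²/ω_s² = 17/63
Coupling ω_s² = ω_s¹ ⇒ overall = 84/31 × 17/63 = 68/93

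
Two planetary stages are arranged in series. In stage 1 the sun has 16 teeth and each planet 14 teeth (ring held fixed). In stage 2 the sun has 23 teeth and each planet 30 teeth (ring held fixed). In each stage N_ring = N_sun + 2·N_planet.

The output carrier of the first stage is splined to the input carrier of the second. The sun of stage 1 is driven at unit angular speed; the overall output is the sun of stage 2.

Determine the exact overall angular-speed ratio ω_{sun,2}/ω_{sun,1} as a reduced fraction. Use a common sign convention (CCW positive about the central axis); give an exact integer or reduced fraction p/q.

424/345

Stage 1: N_ring = 16 + 2·14 = 44
Stage 1: 16(ω_s−ω_c) = −44(ω_r−ω_c),  ω_r=0, ω_s=1
Stage 1: 16(1−ω_c) = −44(0−ω_c)  ⇒  60ω_c = 16  ⇒  ω_c = 4/15
  ⇒ ω_c¹/ω_s¹ = 4/15
Stage 2: N_ring = 23 + 2·30 = 83
Stage 2: 23(ω_s−ω_c) = −83(ω_r−ω_c),  ω_r=0, ω_c=1
Stage 2: ω_s = 1 − (83/23)(0−1) = 106/23
  ⇒ ω_s²/ω_c² = 106/23
Coupling ω_c² = ω_c¹ ⇒ overall = 4/15 × 106/23 = 424/345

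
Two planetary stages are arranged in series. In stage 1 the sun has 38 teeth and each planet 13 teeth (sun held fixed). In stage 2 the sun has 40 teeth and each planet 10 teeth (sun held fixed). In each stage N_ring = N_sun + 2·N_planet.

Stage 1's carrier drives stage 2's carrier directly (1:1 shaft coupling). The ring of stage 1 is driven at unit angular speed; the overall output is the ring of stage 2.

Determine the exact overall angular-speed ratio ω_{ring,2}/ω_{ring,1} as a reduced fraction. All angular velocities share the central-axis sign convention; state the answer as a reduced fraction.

Stage 1: N_ring = 38 + 2·13 = 64
Stage 1: 38(ω_s−ω_c) = −64(ω_r−ω_c),  ω_s=0, ω_r=1
Stage 1: 38(0−ω_c) = −64(1−ω_c)  ⇒  102ω_c = 64  ⇒  ω_c = 32/51
  ⇒ ω_c¹/ω_r¹ = 32/51
Stage 2: N_ring = 40 + 2·10 = 60
Stage 2: 40(ω_s−ω_c) = −60(ω_r−ω_c),  ω_s=0, ω_c=1
Stage 2: ω_r = 1 − (40/60)(0−1) = 5/3
  ⇒ ω_r²/ω_c² = 5/3
Coupling ω_c² = ω_c¹ ⇒ overall = 32/51 × 5/3 = 160/153

160/153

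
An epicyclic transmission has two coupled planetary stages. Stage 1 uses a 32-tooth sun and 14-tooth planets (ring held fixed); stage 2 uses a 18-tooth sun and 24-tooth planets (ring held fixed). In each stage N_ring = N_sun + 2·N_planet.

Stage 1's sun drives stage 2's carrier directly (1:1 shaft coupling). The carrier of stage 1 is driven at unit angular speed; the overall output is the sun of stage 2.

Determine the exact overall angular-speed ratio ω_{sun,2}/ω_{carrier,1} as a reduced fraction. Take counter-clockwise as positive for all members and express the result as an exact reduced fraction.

Stage 1: N_ring = 32 + 2·14 = 60
Stage 1: 32(ω_s−ω_c) = −60(ω_r−ω_c),  ω_r=0, ω_c=1
Stage 1: ω_s = 1 − (60/32)(0−1) = 23/8
  ⇒ ω_s¹/ω_c¹ = 23/8
Stage 2: N_ring = 18 + 2·24 = 66
Stage 2: 18(ω_s−ω_c) = −66(ω_r−ω_c),  ω_r=0, ω_c=1
Stage 2: ω_s = 1 − (66/18)(0−1) = 14/3
  ⇒ ω_s²/ω_c² = 14/3
Coupling ω_c² = ω_s¹ ⇒ overall = 23/8 × 14/3 = 161/12

161/12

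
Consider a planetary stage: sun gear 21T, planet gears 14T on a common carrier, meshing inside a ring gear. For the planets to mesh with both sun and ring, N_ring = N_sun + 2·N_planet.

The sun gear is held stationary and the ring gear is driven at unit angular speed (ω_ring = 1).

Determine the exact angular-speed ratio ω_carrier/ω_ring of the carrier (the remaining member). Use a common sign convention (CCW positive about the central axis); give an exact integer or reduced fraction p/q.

N_ring = 21 + 2·14 = 49
21(ω_s−ω_c) = −49(ω_r−ω_c),  ω_s=0, ω_r=1
21(0−ω_c) = −49(1−ω_c)  ⇒  70ω_c = 49  ⇒  ω_c = 7/10
ω_c/ω_r = 7/10

7/10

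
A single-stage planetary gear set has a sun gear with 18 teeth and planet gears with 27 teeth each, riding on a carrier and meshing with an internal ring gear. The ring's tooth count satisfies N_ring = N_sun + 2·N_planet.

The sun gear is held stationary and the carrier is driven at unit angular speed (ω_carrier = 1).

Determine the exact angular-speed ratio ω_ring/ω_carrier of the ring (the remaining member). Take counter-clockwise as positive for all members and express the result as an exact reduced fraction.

5/4

N_ring = 18 + 2·27 = 72
18(ω_s−ω_c) = −72(ω_r−ω_c),  ω_s=0, ω_c=1
ω_r = 1 − (18/72)(0−1) = 5/4
ω_r/ω_c = 5/4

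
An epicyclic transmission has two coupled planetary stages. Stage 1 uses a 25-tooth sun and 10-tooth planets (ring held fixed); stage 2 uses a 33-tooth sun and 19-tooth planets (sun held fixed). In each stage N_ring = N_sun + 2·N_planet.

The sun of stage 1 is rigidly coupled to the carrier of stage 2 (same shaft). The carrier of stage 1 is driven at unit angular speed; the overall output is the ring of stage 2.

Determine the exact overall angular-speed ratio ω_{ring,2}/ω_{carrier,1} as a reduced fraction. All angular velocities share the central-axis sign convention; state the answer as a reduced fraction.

Stage 1: N_ring = 25 + 2·10 = 45
Stage 1: 25(ω_s−ω_c) = −45(ω_r−ω_c),  ω_r=0, ω_c=1
Stage 1: ω_s = 1 − (45/25)(0−1) = 14/5
  ⇒ ω_s¹/ω_c¹ = 14/5
Stage 2: N_ring = 33 + 2·19 = 71
Stage 2: 33(ω_s−ω_c) = −71(ω_r−ω_c),  ω_s=0, ω_c=1
Stage 2: ω_r = 1 − (33/71)(0−1) = 104/71
  ⇒ ω_r²/ω_c² = 104/71
Coupling ω_c² = ω_s¹ ⇒ overall = 14/5 × 104/71 = 1456/355

1456/355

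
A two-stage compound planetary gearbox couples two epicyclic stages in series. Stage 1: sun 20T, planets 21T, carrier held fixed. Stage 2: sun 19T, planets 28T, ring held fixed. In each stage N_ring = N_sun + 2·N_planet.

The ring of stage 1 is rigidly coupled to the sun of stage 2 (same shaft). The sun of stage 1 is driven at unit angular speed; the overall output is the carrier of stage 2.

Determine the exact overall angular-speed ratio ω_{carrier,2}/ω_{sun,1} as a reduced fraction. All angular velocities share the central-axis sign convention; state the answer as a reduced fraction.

Stage 1: N_ring = 20 + 2·21 = 62
Stage 1: 20(ω_s−ω_c) = −62(ω_r−ω_c),  ω_c=0, ω_s=1
Stage 1: ω_r = 0 − (20/62)(1−0) = -10/31
  ⇒ ω_r¹/ω_s¹ = -10/31
Stage 2: N_ring = 19 + 2·28 = 75
Stage 2: 19(ω_s−ω_c) = −75(ω_r−ω_c),  ω_r=0, ω_s=1
Stage 2: 19(1−ω_c) = −75(0−ω_c)  ⇒  94ω_c = 19  ⇒  ω_c = 19/94
  ⇒ ω_c²/ω_s² = 19/94
Coupling ω_s² = ω_r¹ ⇒ overall = -10/31 × 19/94 = -95/1457

-95/1457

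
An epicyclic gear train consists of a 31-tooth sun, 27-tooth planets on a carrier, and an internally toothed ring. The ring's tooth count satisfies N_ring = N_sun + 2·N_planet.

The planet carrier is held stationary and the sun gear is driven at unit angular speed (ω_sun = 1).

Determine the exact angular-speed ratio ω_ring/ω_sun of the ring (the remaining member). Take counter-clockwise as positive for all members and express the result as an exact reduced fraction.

-31/85

N_ring = 31 + 2·27 = 85
31(ω_s−ω_c) = −85(ω_r−ω_c),  ω_c=0, ω_s=1
ω_r = 0 − (31/85)(1−0) = -31/85
ω_r/ω_s = -31/85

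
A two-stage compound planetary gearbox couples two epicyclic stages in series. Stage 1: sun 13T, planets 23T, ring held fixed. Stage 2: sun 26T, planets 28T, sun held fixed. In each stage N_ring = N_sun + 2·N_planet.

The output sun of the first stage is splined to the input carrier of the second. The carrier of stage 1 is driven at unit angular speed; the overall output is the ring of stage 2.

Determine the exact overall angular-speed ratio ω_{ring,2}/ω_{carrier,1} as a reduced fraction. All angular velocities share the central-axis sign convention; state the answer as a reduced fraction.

3888/533

Stage 1: N_ring = 13 + 2·23 = 59
Stage 1: 13(ω_s−ω_c) = −59(ω_r−ω_c),  ω_r=0, ω_c=1
Stage 1: ω_s = 1 − (59/13)(0−1) = 72/13
  ⇒ ω_s¹/ω_c¹ = 72/13
Stage 2: N_ring = 26 + 2·28 = 82
Stage 2: 26(ω_s−ω_c) = −82(ω_r−ω_c),  ω_s=0, ω_c=1
Stage 2: ω_r = 1 − (26/82)(0−1) = 54/41
  ⇒ ω_r²/ω_c² = 54/41
Coupling ω_c² = ω_s¹ ⇒ overall = 72/13 × 54/41 = 3888/533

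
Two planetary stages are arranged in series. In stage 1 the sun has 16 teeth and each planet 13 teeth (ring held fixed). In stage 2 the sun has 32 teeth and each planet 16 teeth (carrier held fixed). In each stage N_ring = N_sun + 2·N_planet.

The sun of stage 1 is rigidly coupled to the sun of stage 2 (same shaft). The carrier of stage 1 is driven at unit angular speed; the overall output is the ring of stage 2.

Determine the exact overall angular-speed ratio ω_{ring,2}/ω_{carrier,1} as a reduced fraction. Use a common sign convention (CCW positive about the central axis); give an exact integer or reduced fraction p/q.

-29/16

Stage 1: N_ring = 16 + 2·13 = 42
Stage 1: 16(ω_s−ω_c) = −42(ω_r−ω_c),  ω_r=0, ω_c=1
Stage 1: ω_s = 1 − (42/16)(0−1) = 29/8
  ⇒ ω_s¹/ω_c¹ = 29/8
Stage 2: N_ring = 32 + 2·16 = 64
Stage 2: 32(ω_s−ω_c) = −64(ω_r−ω_c),  ω_c=0, ω_s=1
Stage 2: ω_r = 0 − (32/64)(1−0) = -1/2
  ⇒ ω_r²/ω_s² = -1/2
Coupling ω_s² = ω_s¹ ⇒ overall = 29/8 × -1/2 = -29/16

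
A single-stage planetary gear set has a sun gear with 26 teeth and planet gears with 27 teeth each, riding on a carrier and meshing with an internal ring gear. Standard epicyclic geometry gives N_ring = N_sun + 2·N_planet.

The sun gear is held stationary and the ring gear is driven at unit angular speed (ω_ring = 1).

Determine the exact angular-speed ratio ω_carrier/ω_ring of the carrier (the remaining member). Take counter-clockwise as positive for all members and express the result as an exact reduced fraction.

40/53

N_ring = 26 + 2·27 = 80
26(ω_s−ω_c) = −80(ω_r−ω_c),  ω_s=0, ω_r=1
26(0−ω_c) = −80(1−ω_c)  ⇒  106ω_c = 80  ⇒  ω_c = 40/53
ω_c/ω_r = 40/53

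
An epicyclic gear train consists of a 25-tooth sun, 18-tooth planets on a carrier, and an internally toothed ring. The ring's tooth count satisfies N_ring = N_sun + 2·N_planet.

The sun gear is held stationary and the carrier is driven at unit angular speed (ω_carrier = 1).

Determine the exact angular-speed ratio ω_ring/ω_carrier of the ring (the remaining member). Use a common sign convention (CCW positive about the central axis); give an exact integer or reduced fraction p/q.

N_ring = 25 + 2·18 = 61
25(ω_s−ω_c) = −61(ω_r−ω_c),  ω_s=0, ω_c=1
ω_r = 1 − (25/61)(0−1) = 86/61
ω_r/ω_c = 86/61

86/61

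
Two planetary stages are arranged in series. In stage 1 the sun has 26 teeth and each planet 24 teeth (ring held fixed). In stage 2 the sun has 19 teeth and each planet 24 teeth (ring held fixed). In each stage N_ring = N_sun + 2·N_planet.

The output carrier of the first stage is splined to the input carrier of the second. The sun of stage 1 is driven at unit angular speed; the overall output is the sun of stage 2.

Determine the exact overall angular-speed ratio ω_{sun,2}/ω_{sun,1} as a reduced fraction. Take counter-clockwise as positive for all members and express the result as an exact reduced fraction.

559/475

Stage 1: N_ring = 26 + 2·24 = 74
Stage 1: 26(ω_s−ω_c) = −74(ω_r−ω_c),  ω_r=0, ω_s=1
Stage 1: 26(1−ω_c) = −74(0−ω_c)  ⇒  100ω_c = 26  ⇒  ω_c = 13/50
  ⇒ ω_c¹/ω_s¹ = 13/50
Stage 2: N_ring = 19 + 2·24 = 67
Stage 2: 19(ω_s−ω_c) = −67(ω_r−ω_c),  ω_r=0, ω_c=1
Stage 2: ω_s = 1 − (67/19)(0−1) = 86/19
  ⇒ ω_s²/ω_c² = 86/19
Coupling ω_c² = ω_c¹ ⇒ overall = 13/50 × 86/19 = 559/475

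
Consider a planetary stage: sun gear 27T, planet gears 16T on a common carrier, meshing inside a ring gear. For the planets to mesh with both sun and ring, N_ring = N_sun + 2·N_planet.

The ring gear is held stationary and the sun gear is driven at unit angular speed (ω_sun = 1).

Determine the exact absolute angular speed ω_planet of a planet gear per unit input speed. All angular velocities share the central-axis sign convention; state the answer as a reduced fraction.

N_ring = 27 + 2·16 = 59
27(ω_s−ω_c) = −59(ω_r−ω_c),  ω_r=0, ω_s=1
27(1−ω_c) = −59(0−ω_c)  ⇒  86ω_c = 27  ⇒  ω_c = 27/86
sun–planet: 27·(1−27/86) = −16·(ω_p−ω_c)  ⇒  ω_p−ω_c = −(27/16)·(59/86) = -1593/1376
ω_p = 27/86 − 1593/1376 = -27/32

-27/32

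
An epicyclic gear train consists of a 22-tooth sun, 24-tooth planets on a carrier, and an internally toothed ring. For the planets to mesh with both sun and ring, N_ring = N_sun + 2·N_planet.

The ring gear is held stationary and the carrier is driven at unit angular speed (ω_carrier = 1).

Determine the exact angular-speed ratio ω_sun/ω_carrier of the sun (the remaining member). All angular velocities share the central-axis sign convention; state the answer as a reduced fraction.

N_ring = 22 + 2·24 = 70
22(ω_s−ω_c) = −70(ω_r−ω_c),  ω_r=0, ω_c=1
ω_s = 1 − (70/22)(0−1) = 46/11
ω_s/ω_c = 46/11

46/11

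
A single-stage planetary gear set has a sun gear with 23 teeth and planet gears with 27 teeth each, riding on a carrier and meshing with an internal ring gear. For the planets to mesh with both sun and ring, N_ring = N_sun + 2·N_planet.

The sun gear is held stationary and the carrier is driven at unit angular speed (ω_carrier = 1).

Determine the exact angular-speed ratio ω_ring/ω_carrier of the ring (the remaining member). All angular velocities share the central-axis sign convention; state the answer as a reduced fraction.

N_ring = 23 + 2·27 = 77
23(ω_s−ω_c) = −77(ω_r−ω_c),  ω_s=0, ω_c=1
ω_r = 1 − (23/77)(0−1) = 100/77
ω_r/ω_c = 100/77

100/77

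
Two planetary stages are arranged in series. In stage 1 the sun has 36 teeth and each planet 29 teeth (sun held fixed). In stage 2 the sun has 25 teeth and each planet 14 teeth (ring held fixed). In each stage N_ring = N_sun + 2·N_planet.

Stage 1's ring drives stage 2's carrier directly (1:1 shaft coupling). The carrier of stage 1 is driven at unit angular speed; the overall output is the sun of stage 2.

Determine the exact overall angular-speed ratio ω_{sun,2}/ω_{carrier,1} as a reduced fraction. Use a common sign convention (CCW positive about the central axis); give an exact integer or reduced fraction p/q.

Stage 1: N_ring = 36 + 2·29 = 94
Stage 1: 36(ω_s−ω_c) = −94(ω_r−ω_c),  ω_s=0, ω_c=1
Stage 1: ω_r = 1 − (36/94)(0−1) = 65/47
  ⇒ ω_r¹/ω_c¹ = 65/47
Stage 2: N_ring = 25 + 2·14 = 53
Stage 2: 25(ω_s−ω_c) = −53(ω_r−ω_c),  ω_r=0, ω_c=1
Stage 2: ω_s = 1 − (53/25)(0−1) = 78/25
  ⇒ ω_s²/ω_c² = 78/25
Coupling ω_c² = ω_r¹ ⇒ overall = 65/47 × 78/25 = 1014/235

1014/235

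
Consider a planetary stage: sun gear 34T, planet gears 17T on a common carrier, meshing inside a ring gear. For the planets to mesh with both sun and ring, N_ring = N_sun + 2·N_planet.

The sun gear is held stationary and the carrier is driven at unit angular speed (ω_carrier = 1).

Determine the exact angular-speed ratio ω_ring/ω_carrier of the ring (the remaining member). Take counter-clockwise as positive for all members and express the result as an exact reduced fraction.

N_ring = 34 + 2·17 = 68
34(ω_s−ω_c) = −68(ω_r−ω_c),  ω_s=0, ω_c=1
ω_r = 1 − (34/68)(0−1) = 3/2
ω_r/ω_c = 3/2

3/2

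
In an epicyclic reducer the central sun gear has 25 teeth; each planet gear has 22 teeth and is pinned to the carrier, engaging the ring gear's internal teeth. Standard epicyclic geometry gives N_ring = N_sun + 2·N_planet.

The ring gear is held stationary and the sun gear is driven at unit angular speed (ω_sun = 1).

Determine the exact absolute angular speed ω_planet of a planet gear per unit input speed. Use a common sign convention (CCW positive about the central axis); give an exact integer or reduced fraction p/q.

N_ring = 25 + 2·22 = 69
25(ω_s−ω_c) = −69(ω_r−ω_c),  ω_r=0, ω_s=1
25(1−ω_c) = −69(0−ω_c)  ⇒  94ω_c = 25  ⇒  ω_c = 25/94
sun–planet: 25·(1−25/94) = −22·(ω_p−ω_c)  ⇒  ω_p−ω_c = −(25/22)·(69/94) = -1725/2068
ω_p = 25/94 − 1725/2068 = -25/44

-25/44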